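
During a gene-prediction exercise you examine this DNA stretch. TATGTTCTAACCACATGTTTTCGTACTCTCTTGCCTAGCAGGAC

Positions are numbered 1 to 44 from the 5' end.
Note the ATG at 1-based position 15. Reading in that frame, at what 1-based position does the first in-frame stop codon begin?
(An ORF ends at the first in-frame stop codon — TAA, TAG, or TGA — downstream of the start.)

Codons from position 15: ATG (15–17), TTT (18–20), TCG (21–23), TAC (24–26), TCT (27–29), CTT (30–32), GCC (33–35), TAG (36–38).
TAG is a stop codon; it begins at position 36.

36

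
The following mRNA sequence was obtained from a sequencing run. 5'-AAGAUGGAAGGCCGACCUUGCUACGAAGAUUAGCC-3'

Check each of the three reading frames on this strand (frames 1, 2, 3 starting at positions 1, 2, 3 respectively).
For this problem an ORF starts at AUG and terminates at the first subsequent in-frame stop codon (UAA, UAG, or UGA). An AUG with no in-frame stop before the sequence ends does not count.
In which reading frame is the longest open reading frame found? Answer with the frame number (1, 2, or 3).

1

Frame 1: AAG AUG GAA GGC CGA CCU UGC UAC GAA GAU UAG — AUG at 4, stop UAG at 31 → 30 nt.
Frame 2: AGA UGG AAG GCC GAC CUU GCU ACG AAG AUU AGC — no AUG→stop ORF.
Frame 3: GAU GGA AGG CCG ACC UUG CUA CGA AGA UUA GCC — no AUG→stop ORF.
Longest ORF is 30 nt in frame 1 (positions 4–33).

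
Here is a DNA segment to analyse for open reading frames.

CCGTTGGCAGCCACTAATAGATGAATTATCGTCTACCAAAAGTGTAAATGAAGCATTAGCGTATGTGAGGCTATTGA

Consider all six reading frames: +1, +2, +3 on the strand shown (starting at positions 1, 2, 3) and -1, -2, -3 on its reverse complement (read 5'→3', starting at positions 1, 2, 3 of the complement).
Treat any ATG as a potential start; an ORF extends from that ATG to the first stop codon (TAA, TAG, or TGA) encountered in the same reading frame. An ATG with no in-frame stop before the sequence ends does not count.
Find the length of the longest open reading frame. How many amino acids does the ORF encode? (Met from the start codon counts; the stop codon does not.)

Reverse complement (5'→3'): TCAATAGCCTCACATACGCTAATGCTTCATTTACACTTTTGGTAGACGATAATTCATCTATTAGTGGCTGCCAACGG
Frame +1: CCG TTG GCA GCC ACT AAT AGA TGA ATT ATC GTC TAC CAA AAG TGT AAA TGA AGC ATT AGC GTA TGT GAG GCT ATT — no ATG→stop ORF.
Frame +2: CGT TGG CAG CCA CTA ATA GAT GAA TTA TCG TCT ACC AAA AGT GTA AAT GAA GCA TTA GCG TAT GTG AGG CTA TTG — no ATG→stop ORF.
Frame +3: GTT GGC AGC CAC TAA TAG ATG AAT TAT CGT CTA CCA AAA GTG TAA ATG AAG CAT TAG CGT ATG TGA GGC TAT TGA — ATG at 21, stop TAA at 45 → 27 nt; ATG at 48, stop TAG at 57 → 12 nt; ATG at 63, stop TGA at 66 → 6 nt.
Frame -1: TCA ATA GCC TCA CAT ACG CTA ATG CTT CAT TTA CAC TTT TGG TAG ACG ATA ATT CAT CTA TTA GTG GCT GCC AAC — ATG at 22, stop TAG at 43 → 24 nt.
Frame -2: CAA TAG CCT CAC ATA CGC TAA TGC TTC ATT TAC ACT TTT GGT AGA CGA TAA TTC ATC TAT TAG TGG CTG CCA ACG — no ATG→stop ORF.
Frame -3: AAT AGC CTC ACA TAC GCT AAT GCT TCA TTT ACA CTT TTG GTA GAC GAT AAT TCA TCT ATT AGT GGC TGC CAA CGG — no ATG→stop ORF.
Longest: frame +3, positions 21–47, 27 nt = 9 codons = 8 aa. → 8 amino acids.

8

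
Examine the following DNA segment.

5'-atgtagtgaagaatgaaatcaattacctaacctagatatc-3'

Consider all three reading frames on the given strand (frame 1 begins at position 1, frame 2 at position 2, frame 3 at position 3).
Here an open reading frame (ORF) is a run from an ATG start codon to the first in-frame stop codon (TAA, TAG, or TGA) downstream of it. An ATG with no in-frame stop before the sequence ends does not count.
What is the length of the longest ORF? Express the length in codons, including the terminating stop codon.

Frame 1: ATG TAG TGA AGA ATG AAA TCA ATT ACC TAA CCT AGA TAT — ATG at 1, stop TAG at 4 → 6 nt; ATG at 13, stop TAA at 28 → 18 nt.
Frame 2: TGT AGT GAA GAA TGA AAT CAA TTA CCT AAC CTA GAT ATC — no ATG→stop ORF.
Frame 3: GTA GTG AAG AAT GAA ATC AAT TAC CTA ACC TAG ATA — no ATG→stop ORF.
Longest: frame 1, positions 13–30, 18 nt = 6 codons = 5 aa. → 6 codons.

6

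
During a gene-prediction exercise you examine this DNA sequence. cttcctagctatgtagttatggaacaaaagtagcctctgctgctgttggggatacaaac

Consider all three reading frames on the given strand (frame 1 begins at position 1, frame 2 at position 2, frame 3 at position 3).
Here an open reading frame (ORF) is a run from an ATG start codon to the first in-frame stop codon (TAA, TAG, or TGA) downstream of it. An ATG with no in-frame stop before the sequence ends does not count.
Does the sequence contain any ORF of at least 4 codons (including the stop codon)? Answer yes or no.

yes

Frame 1: CTT CCT AGC TAT GTA GTT ATG GAA CAA AAG TAG CCT CTG CTG CTG TTG GGG ATA CAA — ATG at 19, stop TAG at 31 → 15 nt.
Frame 2: TTC CTA GCT ATG TAG TTA TGG AAC AAA AGT AGC CTC TGC TGC TGT TGG GGA TAC AAA — ATG at 11, stop TAG at 14 → 6 nt.
Frame 3: TCC TAG CTA TGT AGT TAT GGA ACA AAA GTA GCC TCT GCT GCT GTT GGG GAT ACA AAC — no ATG→stop ORF.
Frame 1 has an ORF of 5 codons (positions 19–33) ≥ 4, so yes.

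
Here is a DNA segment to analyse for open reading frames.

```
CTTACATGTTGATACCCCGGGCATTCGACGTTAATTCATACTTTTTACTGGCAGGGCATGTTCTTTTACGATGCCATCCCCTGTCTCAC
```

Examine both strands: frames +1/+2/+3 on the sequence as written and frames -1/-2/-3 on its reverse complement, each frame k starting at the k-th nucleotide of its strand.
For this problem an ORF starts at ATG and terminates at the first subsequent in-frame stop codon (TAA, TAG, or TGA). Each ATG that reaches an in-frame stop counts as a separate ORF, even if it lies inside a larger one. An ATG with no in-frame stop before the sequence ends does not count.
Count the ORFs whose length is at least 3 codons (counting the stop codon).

3

Reverse complement (5'→3'): GTGAGACAGGGGATGGCATCGTAAAAGAACATGCCCTGCCAGTAAAAAGTATGAATTAACGTCGAATGCCCGGGGTATCAACATGTAAG
Frame +1: CTT ACA TGT TGA TAC CCC GGG CAT TCG ACG TTA ATT CAT ACT TTT TAC TGG CAG GGC ATG TTC TTT TAC GAT GCC ATC CCC TGT CTC — no ATG→stop ORF.
Frame +2: TTA CAT GTT GAT ACC CCG GGC ATT CGA CGT TAA TTC ATA CTT TTT ACT GGC AGG GCA TGT TCT TTT ACG ATG CCA TCC CCT GTC TCA — no ATG→stop ORF.
Frame +3: TAC ATG TTG ATA CCC CGG GCA TTC GAC GTT AAT TCA TAC TTT TTA CTG GCA GGG CAT GTT CTT TTA CGA TGC CAT CCC CTG TCT CAC — no ATG→stop ORF.
Frame -1: GTG AGA CAG GGG ATG GCA TCG TAA AAG AAC ATG CCC TGC CAG TAA AAA GTA TGA ATT AAC GTC GAA TGC CCG GGG TAT CAA CAT GTA — ATG at 13, stop TAA at 22 → 12 nt; ATG at 31, stop TAA at 43 → 15 nt.
Frame -2: TGA GAC AGG GGA TGG CAT CGT AAA AGA ACA TGC CCT GCC AGT AAA AAG TAT GAA TTA ACG TCG AAT GCC CGG GGT ATC AAC ATG TAA — ATG at 83, stop TAA at 86 → 6 nt.
Frame -3: GAG ACA GGG GAT GGC ATC GTA AAA GAA CAT GCC CTG CCA GTA AAA AGT ATG AAT TAA CGT CGA ATG CCC GGG GTA TCA ACA TGT AAG — ATG at 51, stop TAA at 57 → 9 nt.
ORFs ≥ 3 codons: frame -1 13–24 (4 codons), frame -1 31–45 (5 codons), frame -3 51–59 (3 codons). Count = 3.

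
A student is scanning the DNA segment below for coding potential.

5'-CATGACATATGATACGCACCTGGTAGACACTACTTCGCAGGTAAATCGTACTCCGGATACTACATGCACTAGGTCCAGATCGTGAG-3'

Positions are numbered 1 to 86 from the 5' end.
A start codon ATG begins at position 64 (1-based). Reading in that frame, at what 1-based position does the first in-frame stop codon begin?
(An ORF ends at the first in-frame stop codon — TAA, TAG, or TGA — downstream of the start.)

70

Codons from position 64: ATG (64–66), CAC (67–69), TAG (70–72).
TAG is a stop codon; it begins at position 70.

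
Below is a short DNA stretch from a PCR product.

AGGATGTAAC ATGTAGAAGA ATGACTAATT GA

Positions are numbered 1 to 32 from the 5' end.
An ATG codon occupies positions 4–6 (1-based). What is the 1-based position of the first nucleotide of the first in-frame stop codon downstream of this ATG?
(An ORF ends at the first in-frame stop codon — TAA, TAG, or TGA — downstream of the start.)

7

Codons from position 4: ATG (4–6), TAA (7–9).
TAA is a stop codon; it begins at position 7.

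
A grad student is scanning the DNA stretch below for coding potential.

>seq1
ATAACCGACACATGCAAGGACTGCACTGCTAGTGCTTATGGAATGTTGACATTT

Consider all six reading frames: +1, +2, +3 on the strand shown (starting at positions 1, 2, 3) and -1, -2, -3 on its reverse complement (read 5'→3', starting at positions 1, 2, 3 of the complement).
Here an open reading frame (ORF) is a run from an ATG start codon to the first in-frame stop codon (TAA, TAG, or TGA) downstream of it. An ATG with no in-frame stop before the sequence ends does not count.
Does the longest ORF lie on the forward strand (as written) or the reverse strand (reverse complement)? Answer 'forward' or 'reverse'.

Reverse complement (5'→3'): AAATGTCAACATTCCATAAGCACTAGCAGTGCAGTCCTTGCATGTGTCGGTTAT
Frame +1: ATA ACC GAC ACA TGC AAG GAC TGC ACT GCT AGT GCT TAT GGA ATG TTG ACA TTT — no ATG→stop ORF.
Frame +2: TAA CCG ACA CAT GCA AGG ACT GCA CTG CTA GTG CTT ATG GAA TGT TGA CAT — ATG at 38, stop TGA at 47 → 12 nt.
Frame +3: AAC CGA CAC ATG CAA GGA CTG CAC TGC TAG TGC TTA TGG AAT GTT GAC ATT — ATG at 12, stop TAG at 30 → 21 nt.
Frame -1: AAA TGT CAA CAT TCC ATA AGC ACT AGC AGT GCA GTC CTT GCA TGT GTC GGT TAT — no ATG→stop ORF.
Frame -2: AAT GTC AAC ATT CCA TAA GCA CTA GCA GTG CAG TCC TTG CAT GTG TCG GTT — no ATG→stop ORF.
Frame -3: ATG TCA ACA TTC CAT AAG CAC TAG CAG TGC AGT CCT TGC ATG TGT CGG TTA — ATG at 3, stop TAG at 24 → 24 nt.
Forward-strand max 21 nt; reverse-strand max 24 nt. The reverse strand has the longer ORF.

reverse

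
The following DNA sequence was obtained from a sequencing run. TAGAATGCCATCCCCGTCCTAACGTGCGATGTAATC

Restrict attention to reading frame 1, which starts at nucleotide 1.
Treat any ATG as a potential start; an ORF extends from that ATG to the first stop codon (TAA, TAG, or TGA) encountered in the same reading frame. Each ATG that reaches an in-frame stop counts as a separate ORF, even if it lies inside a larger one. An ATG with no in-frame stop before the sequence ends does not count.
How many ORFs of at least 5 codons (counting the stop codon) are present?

Frame 1: TAG AAT GCC ATC CCC GTC CTA ACG TGC GAT GTA ATC — no ATG→stop ORF.
No ORF reaches 5 codons. Count = 0.

0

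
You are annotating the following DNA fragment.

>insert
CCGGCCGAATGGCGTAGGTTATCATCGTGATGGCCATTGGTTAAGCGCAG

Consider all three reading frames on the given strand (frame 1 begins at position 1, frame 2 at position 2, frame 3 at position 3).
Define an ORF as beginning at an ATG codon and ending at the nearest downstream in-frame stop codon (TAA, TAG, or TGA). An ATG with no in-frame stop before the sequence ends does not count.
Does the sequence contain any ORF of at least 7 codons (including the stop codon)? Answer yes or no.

Frame 1: CCG GCC GAA TGG CGT AGG TTA TCA TCG TGA TGG CCA TTG GTT AAG CGC — no ATG→stop ORF.
Frame 2: CGG CCG AAT GGC GTA GGT TAT CAT CGT GAT GGC CAT TGG TTA AGC GCA — no ATG→stop ORF.
Frame 3: GGC CGA ATG GCG TAG GTT ATC ATC GTG ATG GCC ATT GGT TAA GCG CAG — ATG at 9, stop TAG at 15 → 9 nt; ATG at 30, stop TAA at 42 → 15 nt.
Largest ORF found is 5 codons < 7, so no.

no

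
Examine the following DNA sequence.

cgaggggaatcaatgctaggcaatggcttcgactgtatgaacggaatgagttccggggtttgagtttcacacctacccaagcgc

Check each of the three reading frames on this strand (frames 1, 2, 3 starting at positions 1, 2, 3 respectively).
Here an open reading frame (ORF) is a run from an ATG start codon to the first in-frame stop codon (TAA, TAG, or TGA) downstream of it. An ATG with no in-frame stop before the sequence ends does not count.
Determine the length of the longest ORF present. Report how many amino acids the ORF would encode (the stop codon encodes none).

Frame 1: CGA GGG GAA TCA ATG CTA GGC AAT GGC TTC GAC TGT ATG AAC GGA ATG AGT TCC GGG GTT TGA GTT TCA CAC CTA CCC AAG CGC — ATG at 13, stop TGA at 61 → 51 nt; ATG at 37, stop TGA at 61 → 27 nt; ATG at 46, stop TGA at 61 → 18 nt.
Frame 2: GAG GGG AAT CAA TGC TAG GCA ATG GCT TCG ACT GTA TGA ACG GAA TGA GTT CCG GGG TTT GAG TTT CAC ACC TAC CCA AGC — ATG at 23, stop TGA at 38 → 18 nt.
Frame 3: AGG GGA ATC AAT GCT AGG CAA TGG CTT CGA CTG TAT GAA CGG AAT GAG TTC CGG GGT TTG AGT TTC ACA CCT ACC CAA GCG — no ATG→stop ORF.
Longest: frame 1, positions 13–63, 51 nt = 17 codons = 16 aa. → 16 amino acids.

16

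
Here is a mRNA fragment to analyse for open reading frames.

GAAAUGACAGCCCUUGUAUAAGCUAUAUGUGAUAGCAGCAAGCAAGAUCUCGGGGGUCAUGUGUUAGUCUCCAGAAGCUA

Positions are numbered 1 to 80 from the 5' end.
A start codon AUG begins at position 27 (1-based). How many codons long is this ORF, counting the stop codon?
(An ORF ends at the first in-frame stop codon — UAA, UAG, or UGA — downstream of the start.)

2

Codons from position 27: AUG (27–29), UGA (30–32).
UGA is the first in-frame stop; that's 2 codons including the stop.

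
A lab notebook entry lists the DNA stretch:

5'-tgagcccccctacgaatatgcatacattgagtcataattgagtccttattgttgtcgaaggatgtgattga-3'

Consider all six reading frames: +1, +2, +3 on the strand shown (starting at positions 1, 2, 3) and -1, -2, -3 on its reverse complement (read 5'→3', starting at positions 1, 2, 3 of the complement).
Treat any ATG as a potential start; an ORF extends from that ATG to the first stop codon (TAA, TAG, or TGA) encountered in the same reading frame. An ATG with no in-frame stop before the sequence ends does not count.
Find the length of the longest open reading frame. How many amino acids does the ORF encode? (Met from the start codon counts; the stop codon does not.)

Reverse complement (5'→3'): TCAATCACATCCTTCGACAACAATAAGGACTCAATTATGACTCAATGTATGCATATTCGTAGGGGGGCTCA
Frame +1: TGA GCC CCC CTA CGA ATA TGC ATA CAT TGA GTC ATA ATT GAG TCC TTA TTG TTG TCG AAG GAT GTG ATT — no ATG→stop ORF.
Frame +2: GAG CCC CCC TAC GAA TAT GCA TAC ATT GAG TCA TAA TTG AGT CCT TAT TGT TGT CGA AGG ATG TGA TTG — ATG at 62, stop TGA at 65 → 6 nt.
Frame +3: AGC CCC CCT ACG AAT ATG CAT ACA TTG AGT CAT AAT TGA GTC CTT ATT GTT GTC GAA GGA TGT GAT TGA — ATG at 18, stop TGA at 39 → 24 nt.
Frame -1: TCA ATC ACA TCC TTC GAC AAC AAT AAG GAC TCA ATT ATG ACT CAA TGT ATG CAT ATT CGT AGG GGG GCT — no ATG→stop ORF.
Frame -2: CAA TCA CAT CCT TCG ACA ACA ATA AGG ACT CAA TTA TGA CTC AAT GTA TGC ATA TTC GTA GGG GGG CTC — no ATG→stop ORF.
Frame -3: AAT CAC ATC CTT CGA CAA CAA TAA GGA CTC AAT TAT GAC TCA ATG TAT GCA TAT TCG TAG GGG GGC TCA — ATG at 45, stop TAG at 60 → 18 nt.
Longest: frame +3, positions 18–41, 24 nt = 8 codons = 7 aa. → 7 amino acids.

7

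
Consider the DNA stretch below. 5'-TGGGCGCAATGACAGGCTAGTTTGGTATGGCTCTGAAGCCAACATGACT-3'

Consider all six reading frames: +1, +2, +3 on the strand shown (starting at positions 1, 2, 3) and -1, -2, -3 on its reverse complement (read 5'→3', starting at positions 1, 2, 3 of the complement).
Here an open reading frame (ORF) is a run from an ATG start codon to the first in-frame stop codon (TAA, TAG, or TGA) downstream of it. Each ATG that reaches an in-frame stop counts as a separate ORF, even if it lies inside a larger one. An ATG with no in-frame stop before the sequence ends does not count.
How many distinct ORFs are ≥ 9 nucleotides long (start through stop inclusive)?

2

Reverse complement (5'→3'): AGTCATGTTGGCTTCAGAGCCATACCAAACTAGCCTGTCATTGCGCCCA
Frame +1: TGG GCG CAA TGA CAG GCT AGT TTG GTA TGG CTC TGA AGC CAA CAT GAC — no ATG→stop ORF.
Frame +2: GGG CGC AAT GAC AGG CTA GTT TGG TAT GGC TCT GAA GCC AAC ATG ACT — no ATG→stop ORF.
Frame +3: GGC GCA ATG ACA GGC TAG TTT GGT ATG GCT CTG AAG CCA ACA TGA — ATG at 9, stop TAG at 18 → 12 nt; ATG at 27, stop TGA at 45 → 21 nt.
Frame -1: AGT CAT GTT GGC TTC AGA GCC ATA CCA AAC TAG CCT GTC ATT GCG CCC — no ATG→stop ORF.
Frame -2: GTC ATG TTG GCT TCA GAG CCA TAC CAA ACT AGC CTG TCA TTG CGC CCA — no ATG→stop ORF.
Frame -3: TCA TGT TGG CTT CAG AGC CAT ACC AAA CTA GCC TGT CAT TGC GCC — no ATG→stop ORF.
ORFs ≥ 9 nucleotides: frame +3 9–20 (12 nucleotides), frame +3 27–47 (21 nucleotides). Count = 2.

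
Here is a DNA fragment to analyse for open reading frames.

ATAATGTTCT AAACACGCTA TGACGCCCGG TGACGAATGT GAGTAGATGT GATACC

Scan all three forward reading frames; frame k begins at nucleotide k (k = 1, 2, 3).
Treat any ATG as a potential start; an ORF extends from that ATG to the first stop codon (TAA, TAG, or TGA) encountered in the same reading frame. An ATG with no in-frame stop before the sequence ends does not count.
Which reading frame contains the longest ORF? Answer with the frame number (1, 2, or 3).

2

Frame 1: ATA ATG TTC TAA ACA CGC TAT GAC GCC CGG TGA CGA ATG TGA GTA GAT GTG ATA — ATG at 4, stop TAA at 10 → 9 nt; ATG at 37, stop TGA at 40 → 6 nt.
Frame 2: TAA TGT TCT AAA CAC GCT ATG ACG CCC GGT GAC GAA TGT GAG TAG ATG TGA TAC — ATG at 20, stop TAG at 44 → 27 nt; ATG at 47, stop TGA at 50 → 6 nt.
Frame 3: AAT GTT CTA AAC ACG CTA TGA CGC CCG GTG ACG AAT GTG AGT AGA TGT GAT ACC — no ATG→stop ORF.
Longest ORF is 27 nt in frame 2 (positions 20–46).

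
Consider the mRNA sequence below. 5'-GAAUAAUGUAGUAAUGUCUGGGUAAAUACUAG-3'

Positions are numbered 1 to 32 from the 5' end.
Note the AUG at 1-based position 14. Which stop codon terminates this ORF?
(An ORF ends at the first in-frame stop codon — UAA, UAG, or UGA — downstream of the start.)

UAA

Codons from position 14: AUG (14–16), UCU (17–19), GGG (20–22), UAA (23–25).
The first in-frame stop codon is UAA.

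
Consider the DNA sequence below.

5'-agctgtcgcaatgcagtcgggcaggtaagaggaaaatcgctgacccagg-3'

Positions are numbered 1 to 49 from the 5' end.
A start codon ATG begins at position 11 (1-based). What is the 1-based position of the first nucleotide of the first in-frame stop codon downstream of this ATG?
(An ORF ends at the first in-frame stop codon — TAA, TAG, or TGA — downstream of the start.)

Codons from position 11: ATG (11–13), CAG (14–16), TCG (17–19), GGC (20–22), AGG (23–25), TAA (26–28).
TAA is a stop codon; it begins at position 26.

26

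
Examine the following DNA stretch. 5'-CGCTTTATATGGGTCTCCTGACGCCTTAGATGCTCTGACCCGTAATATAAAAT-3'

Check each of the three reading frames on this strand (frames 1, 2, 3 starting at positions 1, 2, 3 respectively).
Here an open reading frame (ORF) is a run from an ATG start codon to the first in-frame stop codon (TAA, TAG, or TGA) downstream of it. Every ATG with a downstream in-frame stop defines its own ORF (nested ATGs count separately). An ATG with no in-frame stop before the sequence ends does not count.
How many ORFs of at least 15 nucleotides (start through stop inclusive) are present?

1

Frame 1: CGC TTT ATA TGG GTC TCC TGA CGC CTT AGA TGC TCT GAC CCG TAA TAT AAA — no ATG→stop ORF.
Frame 2: GCT TTA TAT GGG TCT CCT GAC GCC TTA GAT GCT CTG ACC CGT AAT ATA AAA — no ATG→stop ORF.
Frame 3: CTT TAT ATG GGT CTC CTG ACG CCT TAG ATG CTC TGA CCC GTA ATA TAA AAT — ATG at 9, stop TAG at 27 → 21 nt; ATG at 30, stop TGA at 36 → 9 nt.
ORFs ≥ 15 nucleotides: frame 3 9–29 (21 nucleotides). Count = 1.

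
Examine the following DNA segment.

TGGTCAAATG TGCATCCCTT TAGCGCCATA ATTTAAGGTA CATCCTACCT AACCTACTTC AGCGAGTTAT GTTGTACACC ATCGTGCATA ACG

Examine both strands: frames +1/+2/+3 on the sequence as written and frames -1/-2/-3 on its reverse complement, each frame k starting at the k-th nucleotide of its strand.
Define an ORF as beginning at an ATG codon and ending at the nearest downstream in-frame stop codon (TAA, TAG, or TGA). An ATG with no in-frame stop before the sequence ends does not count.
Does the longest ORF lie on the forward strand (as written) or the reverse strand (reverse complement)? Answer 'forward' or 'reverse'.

Reverse complement (5'→3'): CGTTATGCACGATGGTGTACAACATAACTCGCTGAAGTAGGTTAGGTAGGATGTACCTTAAATTATGGCGCTAAAGGGATGCACATTTGACCA
Frame +1: TGG TCA AAT GTG CAT CCC TTT AGC GCC ATA ATT TAA GGT ACA TCC TAC CTA ACC TAC TTC AGC GAG TTA TGT TGT ACA CCA TCG TGC ATA ACG — no ATG→stop ORF.
Frame +2: GGT CAA ATG TGC ATC CCT TTA GCG CCA TAA TTT AAG GTA CAT CCT ACC TAA CCT ACT TCA GCG AGT TAT GTT GTA CAC CAT CGT GCA TAA — ATG at 8, stop TAA at 29 → 24 nt.
Frame +3: GTC AAA TGT GCA TCC CTT TAG CGC CAT AAT TTA AGG TAC ATC CTA CCT AAC CTA CTT CAG CGA GTT ATG TTG TAC ACC ATC GTG CAT AAC — no ATG→stop ORF.
Frame -1: CGT TAT GCA CGA TGG TGT ACA ACA TAA CTC GCT GAA GTA GGT TAG GTA GGA TGT ACC TTA AAT TAT GGC GCT AAA GGG ATG CAC ATT TGA CCA — ATG at 79, stop TGA at 88 → 12 nt.
Frame -2: GTT ATG CAC GAT GGT GTA CAA CAT AAC TCG CTG AAG TAG GTT AGG TAG GAT GTA CCT TAA ATT ATG GCG CTA AAG GGA TGC ACA TTT GAC — ATG at 5, stop TAG at 38 → 36 nt.
Frame -3: TTA TGC ACG ATG GTG TAC AAC ATA ACT CGC TGA AGT AGG TTA GGT AGG ATG TAC CTT AAA TTA TGG CGC TAA AGG GAT GCA CAT TTG ACC — ATG at 12, stop TGA at 33 → 24 nt; ATG at 51, stop TAA at 72 → 24 nt.
Forward-strand max 24 nt; reverse-strand max 36 nt. The reverse strand has the longer ORF.

reverse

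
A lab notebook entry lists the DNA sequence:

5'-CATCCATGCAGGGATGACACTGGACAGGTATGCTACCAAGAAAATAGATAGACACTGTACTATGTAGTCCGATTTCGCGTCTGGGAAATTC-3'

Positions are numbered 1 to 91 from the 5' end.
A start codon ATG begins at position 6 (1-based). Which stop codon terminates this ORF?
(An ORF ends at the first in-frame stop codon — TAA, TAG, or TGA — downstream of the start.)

Codons from position 6: ATG (6–8), CAG (9–11), GGA (12–14), TGA (15–17).
The first in-frame stop codon is TGA.

TGA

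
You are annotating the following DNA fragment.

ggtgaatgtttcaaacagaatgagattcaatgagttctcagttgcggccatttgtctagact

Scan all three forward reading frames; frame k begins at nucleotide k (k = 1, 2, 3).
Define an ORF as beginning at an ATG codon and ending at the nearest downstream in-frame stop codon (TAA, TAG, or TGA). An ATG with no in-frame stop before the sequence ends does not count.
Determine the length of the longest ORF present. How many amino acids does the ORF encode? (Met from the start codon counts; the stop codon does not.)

Frame 1: GGT GAA TGT TTC AAA CAG AAT GAG ATT CAA TGA GTT CTC AGT TGC GGC CAT TTG TCT AGA — no ATG→stop ORF.
Frame 2: GTG AAT GTT TCA AAC AGA ATG AGA TTC AAT GAG TTC TCA GTT GCG GCC ATT TGT CTA GAC — no ATG→stop ORF.
Frame 3: TGA ATG TTT CAA ACA GAA TGA GAT TCA ATG AGT TCT CAG TTG CGG CCA TTT GTC TAG ACT — ATG at 6, stop TGA at 21 → 18 nt; ATG at 30, stop TAG at 57 → 30 nt.
Longest: frame 3, positions 30–59, 30 nt = 10 codons = 9 aa. → 9 amino acids.

9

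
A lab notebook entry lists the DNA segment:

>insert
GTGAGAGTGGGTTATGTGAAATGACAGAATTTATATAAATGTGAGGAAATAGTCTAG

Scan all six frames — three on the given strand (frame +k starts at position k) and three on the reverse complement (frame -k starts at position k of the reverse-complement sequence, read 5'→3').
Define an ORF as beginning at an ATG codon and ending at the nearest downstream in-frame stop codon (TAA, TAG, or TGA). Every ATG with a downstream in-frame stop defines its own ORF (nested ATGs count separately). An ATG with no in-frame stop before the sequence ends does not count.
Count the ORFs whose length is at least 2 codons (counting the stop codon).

Reverse complement (5'→3'): CTAGACTATTTCCTCACATTTATATAAATTCTGTCATTTCACATAACCCACTCTCAC
Frame +1: GTG AGA GTG GGT TAT GTG AAA TGA CAG AAT TTA TAT AAA TGT GAG GAA ATA GTC TAG — no ATG→stop ORF.
Frame +2: TGA GAG TGG GTT ATG TGA AAT GAC AGA ATT TAT ATA AAT GTG AGG AAA TAG TCT — ATG at 14, stop TGA at 17 → 6 nt.
Frame +3: GAG AGT GGG TTA TGT GAA ATG ACA GAA TTT ATA TAA ATG TGA GGA AAT AGT CTA — ATG at 21, stop TAA at 36 → 18 nt; ATG at 39, stop TGA at 42 → 6 nt.
Frame -1: CTA GAC TAT TTC CTC ACA TTT ATA TAA ATT CTG TCA TTT CAC ATA ACC CAC TCT CAC — no ATG→stop ORF.
Frame -2: TAG ACT ATT TCC TCA CAT TTA TAT AAA TTC TGT CAT TTC ACA TAA CCC ACT CTC — no ATG→stop ORF.
Frame -3: AGA CTA TTT CCT CAC ATT TAT ATA AAT TCT GTC ATT TCA CAT AAC CCA CTC TCA — no ATG→stop ORF.
ORFs ≥ 2 codons: frame +2 14–19 (2 codons), frame +3 21–38 (6 codons), frame +3 39–44 (2 codons). Count = 3.

3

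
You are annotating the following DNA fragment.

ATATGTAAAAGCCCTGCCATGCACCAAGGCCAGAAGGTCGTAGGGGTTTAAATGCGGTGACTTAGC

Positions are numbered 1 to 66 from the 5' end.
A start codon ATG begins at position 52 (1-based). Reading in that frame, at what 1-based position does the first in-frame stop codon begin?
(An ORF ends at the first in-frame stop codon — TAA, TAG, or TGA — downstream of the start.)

Codons from position 52: ATG (52–54), CGG (55–57), TGA (58–60).
TGA is a stop codon; it begins at position 58.

58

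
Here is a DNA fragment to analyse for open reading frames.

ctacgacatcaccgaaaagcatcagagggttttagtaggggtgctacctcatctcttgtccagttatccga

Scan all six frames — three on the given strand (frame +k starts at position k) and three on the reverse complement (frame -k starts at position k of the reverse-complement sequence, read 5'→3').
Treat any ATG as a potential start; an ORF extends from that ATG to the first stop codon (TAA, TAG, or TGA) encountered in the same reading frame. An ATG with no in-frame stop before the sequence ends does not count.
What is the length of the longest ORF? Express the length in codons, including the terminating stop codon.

3

Reverse complement (5'→3'): TCGGATAACTGGACAAGAGATGAGGTAGCACCCCTACTAAAACCCTCTGATGCTTTTCGGTGATGTCGTAG
Frame +1: CTA CGA CAT CAC CGA AAA GCA TCA GAG GGT TTT AGT AGG GGT GCT ACC TCA TCT CTT GTC CAG TTA TCC — no ATG→stop ORF.
Frame +2: TAC GAC ATC ACC GAA AAG CAT CAG AGG GTT TTA GTA GGG GTG CTA CCT CAT CTC TTG TCC AGT TAT CCG — no ATG→stop ORF.
Frame +3: ACG ACA TCA CCG AAA AGC ATC AGA GGG TTT TAG TAG GGG TGC TAC CTC ATC TCT TGT CCA GTT ATC CGA — no ATG→stop ORF.
Frame -1: TCG GAT AAC TGG ACA AGA GAT GAG GTA GCA CCC CTA CTA AAA CCC TCT GAT GCT TTT CGG TGA TGT CGT — no ATG→stop ORF.
Frame -2: CGG ATA ACT GGA CAA GAG ATG AGG TAG CAC CCC TAC TAA AAC CCT CTG ATG CTT TTC GGT GAT GTC GTA — ATG at 20, stop TAG at 26 → 9 nt.
Frame -3: GGA TAA CTG GAC AAG AGA TGA GGT AGC ACC CCT ACT AAA ACC CTC TGA TGC TTT TCG GTG ATG TCG TAG — ATG at 63, stop TAG at 69 → 9 nt.
Longest: frame -2, positions 20–28, 9 nt = 3 codons = 2 aa. → 3 codons.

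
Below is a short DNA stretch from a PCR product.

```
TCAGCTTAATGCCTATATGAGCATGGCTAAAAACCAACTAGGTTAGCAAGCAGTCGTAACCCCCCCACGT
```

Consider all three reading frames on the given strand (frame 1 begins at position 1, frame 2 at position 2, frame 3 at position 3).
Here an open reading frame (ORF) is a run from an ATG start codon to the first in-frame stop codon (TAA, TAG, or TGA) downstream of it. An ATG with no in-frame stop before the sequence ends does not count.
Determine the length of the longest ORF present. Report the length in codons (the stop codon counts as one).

10

Frame 1: TCA GCT TAA TGC CTA TAT GAG CAT GGC TAA AAA CCA ACT AGG TTA GCA AGC AGT CGT AAC CCC CCC ACG — no ATG→stop ORF.
Frame 2: CAG CTT AAT GCC TAT ATG AGC ATG GCT AAA AAC CAA CTA GGT TAG CAA GCA GTC GTA ACC CCC CCA CGT — ATG at 17, stop TAG at 44 → 30 nt; ATG at 23, stop TAG at 44 → 24 nt.
Frame 3: AGC TTA ATG CCT ATA TGA GCA TGG CTA AAA ACC AAC TAG GTT AGC AAG CAG TCG TAA CCC CCC CAC — ATG at 9, stop TGA at 18 → 12 nt.
Longest: frame 2, positions 17–46, 30 nt = 10 codons = 9 aa. → 10 codons.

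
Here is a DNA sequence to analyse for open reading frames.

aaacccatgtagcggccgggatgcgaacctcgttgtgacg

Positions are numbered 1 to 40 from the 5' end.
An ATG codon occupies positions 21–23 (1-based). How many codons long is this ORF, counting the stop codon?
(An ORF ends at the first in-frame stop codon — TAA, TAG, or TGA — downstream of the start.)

Codons from position 21: ATG (21–23), CGA (24–26), ACC (27–29), TCG (30–32), TTG (33–35), TGA (36–38).
TGA is the first in-frame stop; that's 6 codons including the stop.

6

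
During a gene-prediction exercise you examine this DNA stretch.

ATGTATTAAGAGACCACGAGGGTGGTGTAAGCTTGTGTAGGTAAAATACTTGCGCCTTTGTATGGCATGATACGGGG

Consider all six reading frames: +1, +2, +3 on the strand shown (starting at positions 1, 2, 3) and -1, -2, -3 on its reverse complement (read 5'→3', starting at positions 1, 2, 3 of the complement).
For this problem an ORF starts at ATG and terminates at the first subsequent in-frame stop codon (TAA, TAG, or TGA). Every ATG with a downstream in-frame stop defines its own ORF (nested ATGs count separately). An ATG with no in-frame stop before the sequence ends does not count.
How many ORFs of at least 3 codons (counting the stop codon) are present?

3

Reverse complement (5'→3'): CCCCGTATCATGCCATACAAAGGCGCAAGTATTTTACCTACACAAGCTTACACCACCCTCGTGGTCTCTTAATACAT
Frame +1: ATG TAT TAA GAG ACC ACG AGG GTG GTG TAA GCT TGT GTA GGT AAA ATA CTT GCG CCT TTG TAT GGC ATG ATA CGG — ATG at 1, stop TAA at 7 → 9 nt.
Frame +2: TGT ATT AAG AGA CCA CGA GGG TGG TGT AAG CTT GTG TAG GTA AAA TAC TTG CGC CTT TGT ATG GCA TGA TAC GGG — ATG at 62, stop TGA at 68 → 9 nt.
Frame +3: GTA TTA AGA GAC CAC GAG GGT GGT GTA AGC TTG TGT AGG TAA AAT ACT TGC GCC TTT GTA TGG CAT GAT ACG GGG — no ATG→stop ORF.
Frame -1: CCC CGT ATC ATG CCA TAC AAA GGC GCA AGT ATT TTA CCT ACA CAA GCT TAC ACC ACC CTC GTG GTC TCT TAA TAC — ATG at 10, stop TAA at 70 → 63 nt.
Frame -2: CCC GTA TCA TGC CAT ACA AAG GCG CAA GTA TTT TAC CTA CAC AAG CTT ACA CCA CCC TCG TGG TCT CTT AAT ACA — no ATG→stop ORF.
Frame -3: CCG TAT CAT GCC ATA CAA AGG CGC AAG TAT TTT ACC TAC ACA AGC TTA CAC CAC CCT CGT GGT CTC TTA ATA CAT — no ATG→stop ORF.
ORFs ≥ 3 codons: frame +1 1–9 (3 codons), frame +2 62–70 (3 codons), frame -1 10–72 (21 codons). Count = 3.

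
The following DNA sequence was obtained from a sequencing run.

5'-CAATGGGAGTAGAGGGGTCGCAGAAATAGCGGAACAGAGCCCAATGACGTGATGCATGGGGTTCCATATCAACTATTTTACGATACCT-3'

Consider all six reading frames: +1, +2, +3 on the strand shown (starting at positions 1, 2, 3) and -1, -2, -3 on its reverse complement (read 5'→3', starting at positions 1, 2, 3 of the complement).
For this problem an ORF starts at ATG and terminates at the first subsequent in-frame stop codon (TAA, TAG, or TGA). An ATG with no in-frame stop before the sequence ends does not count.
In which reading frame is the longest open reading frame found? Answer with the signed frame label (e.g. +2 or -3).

+3

Reverse complement (5'→3'): AGGTATCGTAAAATAGTTGATATGGAACCCCATGCATCACGTCATTGGGCTCTGTTCCGCTATTTCTGCGACCCCTCTACTCCCATTG
Frame +1: CAA TGG GAG TAG AGG GGT CGC AGA AAT AGC GGA ACA GAG CCC AAT GAC GTG ATG CAT GGG GTT CCA TAT CAA CTA TTT TAC GAT ACC — no ATG→stop ORF.
Frame +2: AAT GGG AGT AGA GGG GTC GCA GAA ATA GCG GAA CAG AGC CCA ATG ACG TGA TGC ATG GGG TTC CAT ATC AAC TAT TTT ACG ATA CCT — ATG at 44, stop TGA at 50 → 9 nt.
Frame +3: ATG GGA GTA GAG GGG TCG CAG AAA TAG CGG AAC AGA GCC CAA TGA CGT GAT GCA TGG GGT TCC ATA TCA ACT ATT TTA CGA TAC — ATG at 3, stop TAG at 27 → 27 nt.
Frame -1: AGG TAT CGT AAA ATA GTT GAT ATG GAA CCC CAT GCA TCA CGT CAT TGG GCT CTG TTC CGC TAT TTC TGC GAC CCC TCT ACT CCC ATT — no ATG→stop ORF.
Frame -2: GGT ATC GTA AAA TAG TTG ATA TGG AAC CCC ATG CAT CAC GTC ATT GGG CTC TGT TCC GCT ATT TCT GCG ACC CCT CTA CTC CCA TTG — no ATG→stop ORF.
Frame -3: GTA TCG TAA AAT AGT TGA TAT GGA ACC CCA TGC ATC ACG TCA TTG GGC TCT GTT CCG CTA TTT CTG CGA CCC CTC TAC TCC CAT — no ATG→stop ORF.
Longest ORF is 27 nt in frame +3 (positions 3–29).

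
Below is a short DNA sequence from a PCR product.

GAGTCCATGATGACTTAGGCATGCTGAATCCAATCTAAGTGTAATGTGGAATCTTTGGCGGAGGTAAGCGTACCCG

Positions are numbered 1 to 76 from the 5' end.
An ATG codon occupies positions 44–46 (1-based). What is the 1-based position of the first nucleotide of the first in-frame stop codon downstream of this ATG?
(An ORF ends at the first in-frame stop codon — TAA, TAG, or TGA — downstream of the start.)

Codons from position 44: ATG (44–46), TGG (47–49), AAT (50–52), CTT (53–55), TGG (56–58), CGG (59–61), AGG (62–64), TAA (65–67).
TAA is a stop codon; it begins at position 65.

65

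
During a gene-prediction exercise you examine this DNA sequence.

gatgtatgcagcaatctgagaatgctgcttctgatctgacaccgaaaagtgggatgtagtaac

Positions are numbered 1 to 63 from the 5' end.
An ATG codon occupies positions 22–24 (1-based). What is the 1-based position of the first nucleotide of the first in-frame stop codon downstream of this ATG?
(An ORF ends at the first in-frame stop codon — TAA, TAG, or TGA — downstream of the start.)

37

Codons from position 22: ATG (22–24), CTG (25–27), CTT (28–30), CTG (31–33), ATC (34–36), TGA (37–39).
TGA is a stop codon; it begins at position 37.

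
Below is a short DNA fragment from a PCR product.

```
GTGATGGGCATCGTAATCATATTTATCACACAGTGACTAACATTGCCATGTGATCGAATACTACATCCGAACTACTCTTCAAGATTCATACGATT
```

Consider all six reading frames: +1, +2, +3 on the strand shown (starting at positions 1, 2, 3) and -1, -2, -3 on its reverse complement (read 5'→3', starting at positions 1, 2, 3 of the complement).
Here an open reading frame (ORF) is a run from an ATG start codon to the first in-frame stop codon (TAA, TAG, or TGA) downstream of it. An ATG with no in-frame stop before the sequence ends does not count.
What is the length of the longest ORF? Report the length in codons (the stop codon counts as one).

11

Reverse complement (5'→3'): AATCGTATGAATCTTGAAGAGTAGTTCGGATGTAGTATTCGATCACATGGCAATGTTAGTCACTGTGTGATAAATATGATTACGATGCCCATCAC
Frame +1: GTG ATG GGC ATC GTA ATC ATA TTT ATC ACA CAG TGA CTA ACA TTG CCA TGT GAT CGA ATA CTA CAT CCG AAC TAC TCT TCA AGA TTC ATA CGA — ATG at 4, stop TGA at 34 → 33 nt.
Frame +2: TGA TGG GCA TCG TAA TCA TAT TTA TCA CAC AGT GAC TAA CAT TGC CAT GTG ATC GAA TAC TAC ATC CGA ACT ACT CTT CAA GAT TCA TAC GAT — no ATG→stop ORF.
Frame +3: GAT GGG CAT CGT AAT CAT ATT TAT CAC ACA GTG ACT AAC ATT GCC ATG TGA TCG AAT ACT ACA TCC GAA CTA CTC TTC AAG ATT CAT ACG ATT — ATG at 48, stop TGA at 51 → 6 nt.
Frame -1: AAT CGT ATG AAT CTT GAA GAG TAG TTC GGA TGT AGT ATT CGA TCA CAT GGC AAT GTT AGT CAC TGT GTG ATA AAT ATG ATT ACG ATG CCC ATC — ATG at 7, stop TAG at 22 → 18 nt.
Frame -2: ATC GTA TGA ATC TTG AAG AGT AGT TCG GAT GTA GTA TTC GAT CAC ATG GCA ATG TTA GTC ACT GTG TGA TAA ATA TGA TTA CGA TGC CCA TCA — ATG at 47, stop TGA at 68 → 24 nt; ATG at 53, stop TGA at 68 → 18 nt.
Frame -3: TCG TAT GAA TCT TGA AGA GTA GTT CGG ATG TAG TAT TCG ATC ACA TGG CAA TGT TAG TCA CTG TGT GAT AAA TAT GAT TAC GAT GCC CAT CAC — ATG at 30, stop TAG at 33 → 6 nt.
Longest: frame +1, positions 4–36, 33 nt = 11 codons = 10 aa. → 11 codons.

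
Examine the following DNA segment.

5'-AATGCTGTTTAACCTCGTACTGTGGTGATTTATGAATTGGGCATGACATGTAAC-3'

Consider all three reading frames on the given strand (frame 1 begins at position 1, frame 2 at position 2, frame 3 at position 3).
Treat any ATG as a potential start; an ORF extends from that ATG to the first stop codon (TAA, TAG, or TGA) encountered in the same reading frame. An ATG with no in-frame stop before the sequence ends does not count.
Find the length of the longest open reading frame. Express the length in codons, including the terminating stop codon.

9

Frame 1: AAT GCT GTT TAA CCT CGT ACT GTG GTG ATT TAT GAA TTG GGC ATG ACA TGT AAC — no ATG→stop ORF.
Frame 2: ATG CTG TTT AAC CTC GTA CTG TGG TGA TTT ATG AAT TGG GCA TGA CAT GTA — ATG at 2, stop TGA at 26 → 27 nt; ATG at 32, stop TGA at 44 → 15 nt.
Frame 3: TGC TGT TTA ACC TCG TAC TGT GGT GAT TTA TGA ATT GGG CAT GAC ATG TAA — ATG at 48, stop TAA at 51 → 6 nt.
Longest: frame 2, positions 2–28, 27 nt = 9 codons = 8 aa. → 9 codons.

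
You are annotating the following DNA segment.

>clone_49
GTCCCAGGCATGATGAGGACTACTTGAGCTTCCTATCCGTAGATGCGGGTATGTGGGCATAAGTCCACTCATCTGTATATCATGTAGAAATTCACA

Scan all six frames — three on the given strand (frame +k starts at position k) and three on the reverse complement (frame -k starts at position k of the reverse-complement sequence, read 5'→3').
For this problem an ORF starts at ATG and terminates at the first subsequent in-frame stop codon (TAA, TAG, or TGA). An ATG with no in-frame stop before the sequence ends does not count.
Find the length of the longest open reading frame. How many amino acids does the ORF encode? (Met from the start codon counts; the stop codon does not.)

14

Reverse complement (5'→3'): TGTGAATTTCTACATGATATACAGATGAGTGGACTTATGCCCACATACCCGCATCTACGGATAGGAAGCTCAAGTAGTCCTCATCATGCCTGGGAC
Frame +1: GTC CCA GGC ATG ATG AGG ACT ACT TGA GCT TCC TAT CCG TAG ATG CGG GTA TGT GGG CAT AAG TCC ACT CAT CTG TAT ATC ATG TAG AAA TTC ACA — ATG at 10, stop TGA at 25 → 18 nt; ATG at 13, stop TGA at 25 → 15 nt; ATG at 43, stop TAG at 85 → 45 nt; ATG at 82, stop TAG at 85 → 6 nt.
Frame +2: TCC CAG GCA TGA TGA GGA CTA CTT GAG CTT CCT ATC CGT AGA TGC GGG TAT GTG GGC ATA AGT CCA CTC ATC TGT ATA TCA TGT AGA AAT TCA — no ATG→stop ORF.
Frame +3: CCC AGG CAT GAT GAG GAC TAC TTG AGC TTC CTA TCC GTA GAT GCG GGT ATG TGG GCA TAA GTC CAC TCA TCT GTA TAT CAT GTA GAA ATT CAC — ATG at 51, stop TAA at 60 → 12 nt.
Frame -1: TGT GAA TTT CTA CAT GAT ATA CAG ATG AGT GGA CTT ATG CCC ACA TAC CCG CAT CTA CGG ATA GGA AGC TCA AGT AGT CCT CAT CAT GCC TGG GAC — no ATG→stop ORF.
Frame -2: GTG AAT TTC TAC ATG ATA TAC AGA TGA GTG GAC TTA TGC CCA CAT ACC CGC ATC TAC GGA TAG GAA GCT CAA GTA GTC CTC ATC ATG CCT GGG — ATG at 14, stop TGA at 26 → 15 nt.
Frame -3: TGA ATT TCT ACA TGA TAT ACA GAT GAG TGG ACT TAT GCC CAC ATA CCC GCA TCT ACG GAT AGG AAG CTC AAG TAG TCC TCA TCA TGC CTG GGA — no ATG→stop ORF.
Longest: frame +1, positions 43–87, 45 nt = 15 codons = 14 aa. → 14 amino acids.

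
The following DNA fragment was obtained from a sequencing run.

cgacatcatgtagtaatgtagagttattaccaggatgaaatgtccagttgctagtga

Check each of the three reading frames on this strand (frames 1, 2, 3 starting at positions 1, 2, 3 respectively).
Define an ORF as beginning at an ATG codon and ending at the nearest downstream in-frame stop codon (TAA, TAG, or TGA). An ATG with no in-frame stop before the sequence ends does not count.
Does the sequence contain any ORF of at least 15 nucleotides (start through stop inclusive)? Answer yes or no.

yes

Frame 1: CGA CAT CAT GTA GTA ATG TAG AGT TAT TAC CAG GAT GAA ATG TCC AGT TGC TAG TGA — ATG at 16, stop TAG at 19 → 6 nt; ATG at 40, stop TAG at 52 → 15 nt.
Frame 2: GAC ATC ATG TAG TAA TGT AGA GTT ATT ACC AGG ATG AAA TGT CCA GTT GCT AGT — ATG at 8, stop TAG at 11 → 6 nt.
Frame 3: ACA TCA TGT AGT AAT GTA GAG TTA TTA CCA GGA TGA AAT GTC CAG TTG CTA GTG — no ATG→stop ORF.
Frame 1 has an ORF of 15 nucleotides (positions 40–54) ≥ 15, so yes.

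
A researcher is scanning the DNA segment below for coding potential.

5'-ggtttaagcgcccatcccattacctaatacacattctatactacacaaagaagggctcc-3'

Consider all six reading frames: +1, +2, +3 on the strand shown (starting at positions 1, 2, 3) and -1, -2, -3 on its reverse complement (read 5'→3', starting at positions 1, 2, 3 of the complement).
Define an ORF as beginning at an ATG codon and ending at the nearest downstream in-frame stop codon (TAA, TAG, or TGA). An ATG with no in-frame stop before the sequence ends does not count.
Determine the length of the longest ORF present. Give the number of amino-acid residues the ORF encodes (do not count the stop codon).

4

Reverse complement (5'→3'): GGAGCCCTTCTTTGTGTAGTATAGAATGTGTATTAGGTAATGGGATGGGCGCTTAAACC
Frame +1: GGT TTA AGC GCC CAT CCC ATT ACC TAA TAC ACA TTC TAT ACT ACA CAA AGA AGG GCT — no ATG→stop ORF.
Frame +2: GTT TAA GCG CCC ATC CCA TTA CCT AAT ACA CAT TCT ATA CTA CAC AAA GAA GGG CTC — no ATG→stop ORF.
Frame +3: TTT AAG CGC CCA TCC CAT TAC CTA ATA CAC ATT CTA TAC TAC ACA AAG AAG GGC TCC — no ATG→stop ORF.
Frame -1: GGA GCC CTT CTT TGT GTA GTA TAG AAT GTG TAT TAG GTA ATG GGA TGG GCG CTT AAA — no ATG→stop ORF.
Frame -2: GAG CCC TTC TTT GTG TAG TAT AGA ATG TGT ATT AGG TAA TGG GAT GGG CGC TTA AAC — ATG at 26, stop TAA at 38 → 15 nt.
Frame -3: AGC CCT TCT TTG TGT AGT ATA GAA TGT GTA TTA GGT AAT GGG ATG GGC GCT TAA ACC — ATG at 45, stop TAA at 54 → 12 nt.
Longest: frame -2, positions 26–40, 15 nt = 5 codons = 4 aa. → 4 amino acids.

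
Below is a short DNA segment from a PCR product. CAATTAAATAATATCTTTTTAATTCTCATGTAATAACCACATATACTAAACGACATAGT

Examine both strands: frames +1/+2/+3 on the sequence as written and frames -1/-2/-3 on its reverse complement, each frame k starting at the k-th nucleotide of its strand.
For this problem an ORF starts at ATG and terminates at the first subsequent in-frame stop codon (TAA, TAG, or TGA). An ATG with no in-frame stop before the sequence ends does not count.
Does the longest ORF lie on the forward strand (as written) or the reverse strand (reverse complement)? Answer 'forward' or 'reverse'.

reverse

Reverse complement (5'→3'): ACTATGTCGTTTAGTATATGTGGTTATTACATGAGAATTAAAAAGATATTATTTAATTG
Frame +1: CAA TTA AAT AAT ATC TTT TTA ATT CTC ATG TAA TAA CCA CAT ATA CTA AAC GAC ATA — ATG at 28, stop TAA at 31 → 6 nt.
Frame +2: AAT TAA ATA ATA TCT TTT TAA TTC TCA TGT AAT AAC CAC ATA TAC TAA ACG ACA TAG — no ATG→stop ORF.
Frame +3: ATT AAA TAA TAT CTT TTT AAT TCT CAT GTA ATA ACC ACA TAT ACT AAA CGA CAT AGT — no ATG→stop ORF.
Frame -1: ACT ATG TCG TTT AGT ATA TGT GGT TAT TAC ATG AGA ATT AAA AAG ATA TTA TTT AAT — no ATG→stop ORF.
Frame -2: CTA TGT CGT TTA GTA TAT GTG GTT ATT ACA TGA GAA TTA AAA AGA TAT TAT TTA ATT — no ATG→stop ORF.
Frame -3: TAT GTC GTT TAG TAT ATG TGG TTA TTA CAT GAG AAT TAA AAA GAT ATT ATT TAA TTG — ATG at 18, stop TAA at 39 → 24 nt.
Forward-strand max 6 nt; reverse-strand max 24 nt. The reverse strand has the longer ORF.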